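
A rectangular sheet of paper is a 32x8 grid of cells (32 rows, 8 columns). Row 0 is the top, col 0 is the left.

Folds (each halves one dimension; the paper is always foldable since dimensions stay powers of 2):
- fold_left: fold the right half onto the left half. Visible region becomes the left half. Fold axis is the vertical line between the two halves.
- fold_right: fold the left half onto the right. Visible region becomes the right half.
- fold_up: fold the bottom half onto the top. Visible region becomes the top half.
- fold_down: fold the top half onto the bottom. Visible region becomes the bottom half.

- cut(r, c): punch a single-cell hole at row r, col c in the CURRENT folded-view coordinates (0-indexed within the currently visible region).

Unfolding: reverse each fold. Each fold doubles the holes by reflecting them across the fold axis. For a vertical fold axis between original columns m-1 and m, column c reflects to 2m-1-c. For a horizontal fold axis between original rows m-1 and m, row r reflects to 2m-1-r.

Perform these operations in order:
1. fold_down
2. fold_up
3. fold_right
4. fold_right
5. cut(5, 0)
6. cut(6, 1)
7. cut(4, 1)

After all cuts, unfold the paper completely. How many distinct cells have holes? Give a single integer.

Answer: 48

Derivation:
Op 1 fold_down: fold axis h@16; visible region now rows[16,32) x cols[0,8) = 16x8
Op 2 fold_up: fold axis h@24; visible region now rows[16,24) x cols[0,8) = 8x8
Op 3 fold_right: fold axis v@4; visible region now rows[16,24) x cols[4,8) = 8x4
Op 4 fold_right: fold axis v@6; visible region now rows[16,24) x cols[6,8) = 8x2
Op 5 cut(5, 0): punch at orig (21,6); cuts so far [(21, 6)]; region rows[16,24) x cols[6,8) = 8x2
Op 6 cut(6, 1): punch at orig (22,7); cuts so far [(21, 6), (22, 7)]; region rows[16,24) x cols[6,8) = 8x2
Op 7 cut(4, 1): punch at orig (20,7); cuts so far [(20, 7), (21, 6), (22, 7)]; region rows[16,24) x cols[6,8) = 8x2
Unfold 1 (reflect across v@6): 6 holes -> [(20, 4), (20, 7), (21, 5), (21, 6), (22, 4), (22, 7)]
Unfold 2 (reflect across v@4): 12 holes -> [(20, 0), (20, 3), (20, 4), (20, 7), (21, 1), (21, 2), (21, 5), (21, 6), (22, 0), (22, 3), (22, 4), (22, 7)]
Unfold 3 (reflect across h@24): 24 holes -> [(20, 0), (20, 3), (20, 4), (20, 7), (21, 1), (21, 2), (21, 5), (21, 6), (22, 0), (22, 3), (22, 4), (22, 7), (25, 0), (25, 3), (25, 4), (25, 7), (26, 1), (26, 2), (26, 5), (26, 6), (27, 0), (27, 3), (27, 4), (27, 7)]
Unfold 4 (reflect across h@16): 48 holes -> [(4, 0), (4, 3), (4, 4), (4, 7), (5, 1), (5, 2), (5, 5), (5, 6), (6, 0), (6, 3), (6, 4), (6, 7), (9, 0), (9, 3), (9, 4), (9, 7), (10, 1), (10, 2), (10, 5), (10, 6), (11, 0), (11, 3), (11, 4), (11, 7), (20, 0), (20, 3), (20, 4), (20, 7), (21, 1), (21, 2), (21, 5), (21, 6), (22, 0), (22, 3), (22, 4), (22, 7), (25, 0), (25, 3), (25, 4), (25, 7), (26, 1), (26, 2), (26, 5), (26, 6), (27, 0), (27, 3), (27, 4), (27, 7)]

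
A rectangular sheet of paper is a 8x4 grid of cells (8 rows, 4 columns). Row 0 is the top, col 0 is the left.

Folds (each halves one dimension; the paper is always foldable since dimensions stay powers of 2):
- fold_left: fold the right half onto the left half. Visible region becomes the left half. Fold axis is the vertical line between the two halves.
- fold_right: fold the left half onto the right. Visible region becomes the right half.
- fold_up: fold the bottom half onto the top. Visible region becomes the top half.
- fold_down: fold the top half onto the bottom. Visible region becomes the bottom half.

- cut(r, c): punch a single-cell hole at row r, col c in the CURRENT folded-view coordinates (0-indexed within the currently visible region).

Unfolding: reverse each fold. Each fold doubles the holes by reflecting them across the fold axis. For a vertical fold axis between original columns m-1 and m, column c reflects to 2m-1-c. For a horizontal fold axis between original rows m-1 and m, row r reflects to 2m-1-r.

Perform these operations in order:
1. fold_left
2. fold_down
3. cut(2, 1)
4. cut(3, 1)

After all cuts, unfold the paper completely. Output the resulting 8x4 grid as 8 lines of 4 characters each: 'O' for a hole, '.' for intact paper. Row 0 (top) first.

Op 1 fold_left: fold axis v@2; visible region now rows[0,8) x cols[0,2) = 8x2
Op 2 fold_down: fold axis h@4; visible region now rows[4,8) x cols[0,2) = 4x2
Op 3 cut(2, 1): punch at orig (6,1); cuts so far [(6, 1)]; region rows[4,8) x cols[0,2) = 4x2
Op 4 cut(3, 1): punch at orig (7,1); cuts so far [(6, 1), (7, 1)]; region rows[4,8) x cols[0,2) = 4x2
Unfold 1 (reflect across h@4): 4 holes -> [(0, 1), (1, 1), (6, 1), (7, 1)]
Unfold 2 (reflect across v@2): 8 holes -> [(0, 1), (0, 2), (1, 1), (1, 2), (6, 1), (6, 2), (7, 1), (7, 2)]

Answer: .OO.
.OO.
....
....
....
....
.OO.
.OO.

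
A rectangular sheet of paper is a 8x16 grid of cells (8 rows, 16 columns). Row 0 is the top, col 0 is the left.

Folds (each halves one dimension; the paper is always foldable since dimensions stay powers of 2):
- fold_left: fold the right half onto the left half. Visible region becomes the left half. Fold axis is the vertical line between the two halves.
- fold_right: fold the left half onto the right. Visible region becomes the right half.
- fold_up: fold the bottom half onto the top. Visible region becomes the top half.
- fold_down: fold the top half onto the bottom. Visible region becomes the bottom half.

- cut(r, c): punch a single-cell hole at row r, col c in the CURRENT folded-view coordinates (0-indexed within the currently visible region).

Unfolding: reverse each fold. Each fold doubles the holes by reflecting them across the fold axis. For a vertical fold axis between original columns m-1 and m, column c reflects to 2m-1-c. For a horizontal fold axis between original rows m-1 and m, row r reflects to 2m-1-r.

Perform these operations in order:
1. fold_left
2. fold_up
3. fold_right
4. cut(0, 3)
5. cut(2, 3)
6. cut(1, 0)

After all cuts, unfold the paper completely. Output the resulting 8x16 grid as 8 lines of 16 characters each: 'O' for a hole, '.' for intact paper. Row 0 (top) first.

Answer: O......OO......O
...OO......OO...
O......OO......O
................
................
O......OO......O
...OO......OO...
O......OO......O

Derivation:
Op 1 fold_left: fold axis v@8; visible region now rows[0,8) x cols[0,8) = 8x8
Op 2 fold_up: fold axis h@4; visible region now rows[0,4) x cols[0,8) = 4x8
Op 3 fold_right: fold axis v@4; visible region now rows[0,4) x cols[4,8) = 4x4
Op 4 cut(0, 3): punch at orig (0,7); cuts so far [(0, 7)]; region rows[0,4) x cols[4,8) = 4x4
Op 5 cut(2, 3): punch at orig (2,7); cuts so far [(0, 7), (2, 7)]; region rows[0,4) x cols[4,8) = 4x4
Op 6 cut(1, 0): punch at orig (1,4); cuts so far [(0, 7), (1, 4), (2, 7)]; region rows[0,4) x cols[4,8) = 4x4
Unfold 1 (reflect across v@4): 6 holes -> [(0, 0), (0, 7), (1, 3), (1, 4), (2, 0), (2, 7)]
Unfold 2 (reflect across h@4): 12 holes -> [(0, 0), (0, 7), (1, 3), (1, 4), (2, 0), (2, 7), (5, 0), (5, 7), (6, 3), (6, 4), (7, 0), (7, 7)]
Unfold 3 (reflect across v@8): 24 holes -> [(0, 0), (0, 7), (0, 8), (0, 15), (1, 3), (1, 4), (1, 11), (1, 12), (2, 0), (2, 7), (2, 8), (2, 15), (5, 0), (5, 7), (5, 8), (5, 15), (6, 3), (6, 4), (6, 11), (6, 12), (7, 0), (7, 7), (7, 8), (7, 15)]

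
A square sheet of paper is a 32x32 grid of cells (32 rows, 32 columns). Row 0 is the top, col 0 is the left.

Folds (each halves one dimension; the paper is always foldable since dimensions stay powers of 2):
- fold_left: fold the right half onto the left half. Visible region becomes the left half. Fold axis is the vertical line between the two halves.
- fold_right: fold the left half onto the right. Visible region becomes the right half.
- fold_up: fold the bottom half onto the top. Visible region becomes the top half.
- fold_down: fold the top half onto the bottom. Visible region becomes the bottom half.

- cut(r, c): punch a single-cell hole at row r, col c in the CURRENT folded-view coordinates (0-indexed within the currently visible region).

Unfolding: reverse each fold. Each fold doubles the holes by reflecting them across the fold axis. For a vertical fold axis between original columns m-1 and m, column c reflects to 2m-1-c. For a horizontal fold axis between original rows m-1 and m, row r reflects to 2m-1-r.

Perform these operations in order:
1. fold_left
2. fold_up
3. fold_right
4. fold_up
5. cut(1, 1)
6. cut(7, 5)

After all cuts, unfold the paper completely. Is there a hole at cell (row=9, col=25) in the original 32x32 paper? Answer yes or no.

Answer: no

Derivation:
Op 1 fold_left: fold axis v@16; visible region now rows[0,32) x cols[0,16) = 32x16
Op 2 fold_up: fold axis h@16; visible region now rows[0,16) x cols[0,16) = 16x16
Op 3 fold_right: fold axis v@8; visible region now rows[0,16) x cols[8,16) = 16x8
Op 4 fold_up: fold axis h@8; visible region now rows[0,8) x cols[8,16) = 8x8
Op 5 cut(1, 1): punch at orig (1,9); cuts so far [(1, 9)]; region rows[0,8) x cols[8,16) = 8x8
Op 6 cut(7, 5): punch at orig (7,13); cuts so far [(1, 9), (7, 13)]; region rows[0,8) x cols[8,16) = 8x8
Unfold 1 (reflect across h@8): 4 holes -> [(1, 9), (7, 13), (8, 13), (14, 9)]
Unfold 2 (reflect across v@8): 8 holes -> [(1, 6), (1, 9), (7, 2), (7, 13), (8, 2), (8, 13), (14, 6), (14, 9)]
Unfold 3 (reflect across h@16): 16 holes -> [(1, 6), (1, 9), (7, 2), (7, 13), (8, 2), (8, 13), (14, 6), (14, 9), (17, 6), (17, 9), (23, 2), (23, 13), (24, 2), (24, 13), (30, 6), (30, 9)]
Unfold 4 (reflect across v@16): 32 holes -> [(1, 6), (1, 9), (1, 22), (1, 25), (7, 2), (7, 13), (7, 18), (7, 29), (8, 2), (8, 13), (8, 18), (8, 29), (14, 6), (14, 9), (14, 22), (14, 25), (17, 6), (17, 9), (17, 22), (17, 25), (23, 2), (23, 13), (23, 18), (23, 29), (24, 2), (24, 13), (24, 18), (24, 29), (30, 6), (30, 9), (30, 22), (30, 25)]
Holes: [(1, 6), (1, 9), (1, 22), (1, 25), (7, 2), (7, 13), (7, 18), (7, 29), (8, 2), (8, 13), (8, 18), (8, 29), (14, 6), (14, 9), (14, 22), (14, 25), (17, 6), (17, 9), (17, 22), (17, 25), (23, 2), (23, 13), (23, 18), (23, 29), (24, 2), (24, 13), (24, 18), (24, 29), (30, 6), (30, 9), (30, 22), (30, 25)]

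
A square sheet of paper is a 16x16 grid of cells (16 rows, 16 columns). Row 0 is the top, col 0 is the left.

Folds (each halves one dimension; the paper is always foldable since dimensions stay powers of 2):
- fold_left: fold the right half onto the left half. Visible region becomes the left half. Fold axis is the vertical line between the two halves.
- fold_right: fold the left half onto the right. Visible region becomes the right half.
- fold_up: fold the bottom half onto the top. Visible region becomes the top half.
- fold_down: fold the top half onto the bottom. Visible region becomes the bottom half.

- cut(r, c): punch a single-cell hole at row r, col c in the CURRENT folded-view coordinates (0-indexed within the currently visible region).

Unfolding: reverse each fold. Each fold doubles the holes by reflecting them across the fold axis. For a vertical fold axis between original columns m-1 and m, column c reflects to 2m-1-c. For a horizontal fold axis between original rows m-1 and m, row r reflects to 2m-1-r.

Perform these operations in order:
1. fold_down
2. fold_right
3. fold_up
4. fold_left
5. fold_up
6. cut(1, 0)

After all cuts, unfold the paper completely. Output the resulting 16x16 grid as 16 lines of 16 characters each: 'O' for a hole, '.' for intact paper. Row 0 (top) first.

Op 1 fold_down: fold axis h@8; visible region now rows[8,16) x cols[0,16) = 8x16
Op 2 fold_right: fold axis v@8; visible region now rows[8,16) x cols[8,16) = 8x8
Op 3 fold_up: fold axis h@12; visible region now rows[8,12) x cols[8,16) = 4x8
Op 4 fold_left: fold axis v@12; visible region now rows[8,12) x cols[8,12) = 4x4
Op 5 fold_up: fold axis h@10; visible region now rows[8,10) x cols[8,12) = 2x4
Op 6 cut(1, 0): punch at orig (9,8); cuts so far [(9, 8)]; region rows[8,10) x cols[8,12) = 2x4
Unfold 1 (reflect across h@10): 2 holes -> [(9, 8), (10, 8)]
Unfold 2 (reflect across v@12): 4 holes -> [(9, 8), (9, 15), (10, 8), (10, 15)]
Unfold 3 (reflect across h@12): 8 holes -> [(9, 8), (9, 15), (10, 8), (10, 15), (13, 8), (13, 15), (14, 8), (14, 15)]
Unfold 4 (reflect across v@8): 16 holes -> [(9, 0), (9, 7), (9, 8), (9, 15), (10, 0), (10, 7), (10, 8), (10, 15), (13, 0), (13, 7), (13, 8), (13, 15), (14, 0), (14, 7), (14, 8), (14, 15)]
Unfold 5 (reflect across h@8): 32 holes -> [(1, 0), (1, 7), (1, 8), (1, 15), (2, 0), (2, 7), (2, 8), (2, 15), (5, 0), (5, 7), (5, 8), (5, 15), (6, 0), (6, 7), (6, 8), (6, 15), (9, 0), (9, 7), (9, 8), (9, 15), (10, 0), (10, 7), (10, 8), (10, 15), (13, 0), (13, 7), (13, 8), (13, 15), (14, 0), (14, 7), (14, 8), (14, 15)]

Answer: ................
O......OO......O
O......OO......O
................
................
O......OO......O
O......OO......O
................
................
O......OO......O
O......OO......O
................
................
O......OO......O
O......OO......O
................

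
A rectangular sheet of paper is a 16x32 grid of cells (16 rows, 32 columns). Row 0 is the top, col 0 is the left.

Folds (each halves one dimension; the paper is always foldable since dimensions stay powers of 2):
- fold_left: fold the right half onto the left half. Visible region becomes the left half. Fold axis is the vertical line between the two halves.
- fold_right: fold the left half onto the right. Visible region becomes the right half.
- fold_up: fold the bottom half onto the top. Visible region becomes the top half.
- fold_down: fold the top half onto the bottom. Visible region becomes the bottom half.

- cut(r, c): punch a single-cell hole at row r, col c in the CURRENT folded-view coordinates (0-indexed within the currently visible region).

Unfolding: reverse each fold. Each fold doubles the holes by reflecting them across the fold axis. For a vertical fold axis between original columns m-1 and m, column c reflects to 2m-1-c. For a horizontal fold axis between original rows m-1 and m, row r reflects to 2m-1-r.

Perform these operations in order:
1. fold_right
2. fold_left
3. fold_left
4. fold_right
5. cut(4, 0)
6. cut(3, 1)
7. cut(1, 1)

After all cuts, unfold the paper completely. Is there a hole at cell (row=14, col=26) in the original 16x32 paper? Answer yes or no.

Answer: no

Derivation:
Op 1 fold_right: fold axis v@16; visible region now rows[0,16) x cols[16,32) = 16x16
Op 2 fold_left: fold axis v@24; visible region now rows[0,16) x cols[16,24) = 16x8
Op 3 fold_left: fold axis v@20; visible region now rows[0,16) x cols[16,20) = 16x4
Op 4 fold_right: fold axis v@18; visible region now rows[0,16) x cols[18,20) = 16x2
Op 5 cut(4, 0): punch at orig (4,18); cuts so far [(4, 18)]; region rows[0,16) x cols[18,20) = 16x2
Op 6 cut(3, 1): punch at orig (3,19); cuts so far [(3, 19), (4, 18)]; region rows[0,16) x cols[18,20) = 16x2
Op 7 cut(1, 1): punch at orig (1,19); cuts so far [(1, 19), (3, 19), (4, 18)]; region rows[0,16) x cols[18,20) = 16x2
Unfold 1 (reflect across v@18): 6 holes -> [(1, 16), (1, 19), (3, 16), (3, 19), (4, 17), (4, 18)]
Unfold 2 (reflect across v@20): 12 holes -> [(1, 16), (1, 19), (1, 20), (1, 23), (3, 16), (3, 19), (3, 20), (3, 23), (4, 17), (4, 18), (4, 21), (4, 22)]
Unfold 3 (reflect across v@24): 24 holes -> [(1, 16), (1, 19), (1, 20), (1, 23), (1, 24), (1, 27), (1, 28), (1, 31), (3, 16), (3, 19), (3, 20), (3, 23), (3, 24), (3, 27), (3, 28), (3, 31), (4, 17), (4, 18), (4, 21), (4, 22), (4, 25), (4, 26), (4, 29), (4, 30)]
Unfold 4 (reflect across v@16): 48 holes -> [(1, 0), (1, 3), (1, 4), (1, 7), (1, 8), (1, 11), (1, 12), (1, 15), (1, 16), (1, 19), (1, 20), (1, 23), (1, 24), (1, 27), (1, 28), (1, 31), (3, 0), (3, 3), (3, 4), (3, 7), (3, 8), (3, 11), (3, 12), (3, 15), (3, 16), (3, 19), (3, 20), (3, 23), (3, 24), (3, 27), (3, 28), (3, 31), (4, 1), (4, 2), (4, 5), (4, 6), (4, 9), (4, 10), (4, 13), (4, 14), (4, 17), (4, 18), (4, 21), (4, 22), (4, 25), (4, 26), (4, 29), (4, 30)]
Holes: [(1, 0), (1, 3), (1, 4), (1, 7), (1, 8), (1, 11), (1, 12), (1, 15), (1, 16), (1, 19), (1, 20), (1, 23), (1, 24), (1, 27), (1, 28), (1, 31), (3, 0), (3, 3), (3, 4), (3, 7), (3, 8), (3, 11), (3, 12), (3, 15), (3, 16), (3, 19), (3, 20), (3, 23), (3, 24), (3, 27), (3, 28), (3, 31), (4, 1), (4, 2), (4, 5), (4, 6), (4, 9), (4, 10), (4, 13), (4, 14), (4, 17), (4, 18), (4, 21), (4, 22), (4, 25), (4, 26), (4, 29), (4, 30)]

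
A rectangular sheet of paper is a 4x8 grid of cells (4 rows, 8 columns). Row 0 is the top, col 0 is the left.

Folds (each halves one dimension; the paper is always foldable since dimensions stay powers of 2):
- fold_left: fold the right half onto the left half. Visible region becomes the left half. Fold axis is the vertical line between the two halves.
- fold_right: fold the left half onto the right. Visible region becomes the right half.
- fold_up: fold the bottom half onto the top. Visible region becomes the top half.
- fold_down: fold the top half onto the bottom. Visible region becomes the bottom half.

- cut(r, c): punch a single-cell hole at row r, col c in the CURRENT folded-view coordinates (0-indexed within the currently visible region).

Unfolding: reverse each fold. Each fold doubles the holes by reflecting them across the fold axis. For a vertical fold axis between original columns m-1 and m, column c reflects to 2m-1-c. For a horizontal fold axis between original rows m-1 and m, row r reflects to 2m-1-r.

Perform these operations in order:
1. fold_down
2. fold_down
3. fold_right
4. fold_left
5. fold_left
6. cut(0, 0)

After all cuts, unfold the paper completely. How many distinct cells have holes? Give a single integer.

Answer: 32

Derivation:
Op 1 fold_down: fold axis h@2; visible region now rows[2,4) x cols[0,8) = 2x8
Op 2 fold_down: fold axis h@3; visible region now rows[3,4) x cols[0,8) = 1x8
Op 3 fold_right: fold axis v@4; visible region now rows[3,4) x cols[4,8) = 1x4
Op 4 fold_left: fold axis v@6; visible region now rows[3,4) x cols[4,6) = 1x2
Op 5 fold_left: fold axis v@5; visible region now rows[3,4) x cols[4,5) = 1x1
Op 6 cut(0, 0): punch at orig (3,4); cuts so far [(3, 4)]; region rows[3,4) x cols[4,5) = 1x1
Unfold 1 (reflect across v@5): 2 holes -> [(3, 4), (3, 5)]
Unfold 2 (reflect across v@6): 4 holes -> [(3, 4), (3, 5), (3, 6), (3, 7)]
Unfold 3 (reflect across v@4): 8 holes -> [(3, 0), (3, 1), (3, 2), (3, 3), (3, 4), (3, 5), (3, 6), (3, 7)]
Unfold 4 (reflect across h@3): 16 holes -> [(2, 0), (2, 1), (2, 2), (2, 3), (2, 4), (2, 5), (2, 6), (2, 7), (3, 0), (3, 1), (3, 2), (3, 3), (3, 4), (3, 5), (3, 6), (3, 7)]
Unfold 5 (reflect across h@2): 32 holes -> [(0, 0), (0, 1), (0, 2), (0, 3), (0, 4), (0, 5), (0, 6), (0, 7), (1, 0), (1, 1), (1, 2), (1, 3), (1, 4), (1, 5), (1, 6), (1, 7), (2, 0), (2, 1), (2, 2), (2, 3), (2, 4), (2, 5), (2, 6), (2, 7), (3, 0), (3, 1), (3, 2), (3, 3), (3, 4), (3, 5), (3, 6), (3, 7)]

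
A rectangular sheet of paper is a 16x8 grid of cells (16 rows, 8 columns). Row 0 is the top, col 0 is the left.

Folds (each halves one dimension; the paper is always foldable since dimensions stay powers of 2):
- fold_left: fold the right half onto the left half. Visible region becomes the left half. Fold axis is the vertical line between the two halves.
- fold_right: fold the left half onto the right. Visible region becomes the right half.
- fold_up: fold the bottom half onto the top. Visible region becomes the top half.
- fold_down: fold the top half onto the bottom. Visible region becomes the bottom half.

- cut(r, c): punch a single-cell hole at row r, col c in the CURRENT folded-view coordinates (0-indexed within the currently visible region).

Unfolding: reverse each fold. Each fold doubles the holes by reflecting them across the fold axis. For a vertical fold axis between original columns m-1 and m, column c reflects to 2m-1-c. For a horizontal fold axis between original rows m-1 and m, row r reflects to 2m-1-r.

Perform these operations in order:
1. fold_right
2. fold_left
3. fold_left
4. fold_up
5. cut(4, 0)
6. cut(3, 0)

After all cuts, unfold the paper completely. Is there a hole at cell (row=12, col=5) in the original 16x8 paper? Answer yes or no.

Answer: yes

Derivation:
Op 1 fold_right: fold axis v@4; visible region now rows[0,16) x cols[4,8) = 16x4
Op 2 fold_left: fold axis v@6; visible region now rows[0,16) x cols[4,6) = 16x2
Op 3 fold_left: fold axis v@5; visible region now rows[0,16) x cols[4,5) = 16x1
Op 4 fold_up: fold axis h@8; visible region now rows[0,8) x cols[4,5) = 8x1
Op 5 cut(4, 0): punch at orig (4,4); cuts so far [(4, 4)]; region rows[0,8) x cols[4,5) = 8x1
Op 6 cut(3, 0): punch at orig (3,4); cuts so far [(3, 4), (4, 4)]; region rows[0,8) x cols[4,5) = 8x1
Unfold 1 (reflect across h@8): 4 holes -> [(3, 4), (4, 4), (11, 4), (12, 4)]
Unfold 2 (reflect across v@5): 8 holes -> [(3, 4), (3, 5), (4, 4), (4, 5), (11, 4), (11, 5), (12, 4), (12, 5)]
Unfold 3 (reflect across v@6): 16 holes -> [(3, 4), (3, 5), (3, 6), (3, 7), (4, 4), (4, 5), (4, 6), (4, 7), (11, 4), (11, 5), (11, 6), (11, 7), (12, 4), (12, 5), (12, 6), (12, 7)]
Unfold 4 (reflect across v@4): 32 holes -> [(3, 0), (3, 1), (3, 2), (3, 3), (3, 4), (3, 5), (3, 6), (3, 7), (4, 0), (4, 1), (4, 2), (4, 3), (4, 4), (4, 5), (4, 6), (4, 7), (11, 0), (11, 1), (11, 2), (11, 3), (11, 4), (11, 5), (11, 6), (11, 7), (12, 0), (12, 1), (12, 2), (12, 3), (12, 4), (12, 5), (12, 6), (12, 7)]
Holes: [(3, 0), (3, 1), (3, 2), (3, 3), (3, 4), (3, 5), (3, 6), (3, 7), (4, 0), (4, 1), (4, 2), (4, 3), (4, 4), (4, 5), (4, 6), (4, 7), (11, 0), (11, 1), (11, 2), (11, 3), (11, 4), (11, 5), (11, 6), (11, 7), (12, 0), (12, 1), (12, 2), (12, 3), (12, 4), (12, 5), (12, 6), (12, 7)]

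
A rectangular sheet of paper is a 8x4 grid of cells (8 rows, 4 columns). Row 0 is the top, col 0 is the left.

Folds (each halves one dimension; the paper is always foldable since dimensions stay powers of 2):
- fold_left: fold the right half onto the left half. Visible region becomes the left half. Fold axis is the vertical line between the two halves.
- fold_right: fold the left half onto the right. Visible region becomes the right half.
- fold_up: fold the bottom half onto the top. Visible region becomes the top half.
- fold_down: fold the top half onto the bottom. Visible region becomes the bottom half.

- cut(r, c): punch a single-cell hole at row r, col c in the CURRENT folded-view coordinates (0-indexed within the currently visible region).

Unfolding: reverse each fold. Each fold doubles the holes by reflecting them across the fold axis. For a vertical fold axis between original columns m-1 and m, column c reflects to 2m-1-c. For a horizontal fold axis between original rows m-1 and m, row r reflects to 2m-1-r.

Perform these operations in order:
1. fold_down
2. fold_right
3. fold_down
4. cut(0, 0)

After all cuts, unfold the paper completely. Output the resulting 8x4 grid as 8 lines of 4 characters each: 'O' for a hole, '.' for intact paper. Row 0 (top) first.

Answer: ....
.OO.
.OO.
....
....
.OO.
.OO.
....

Derivation:
Op 1 fold_down: fold axis h@4; visible region now rows[4,8) x cols[0,4) = 4x4
Op 2 fold_right: fold axis v@2; visible region now rows[4,8) x cols[2,4) = 4x2
Op 3 fold_down: fold axis h@6; visible region now rows[6,8) x cols[2,4) = 2x2
Op 4 cut(0, 0): punch at orig (6,2); cuts so far [(6, 2)]; region rows[6,8) x cols[2,4) = 2x2
Unfold 1 (reflect across h@6): 2 holes -> [(5, 2), (6, 2)]
Unfold 2 (reflect across v@2): 4 holes -> [(5, 1), (5, 2), (6, 1), (6, 2)]
Unfold 3 (reflect across h@4): 8 holes -> [(1, 1), (1, 2), (2, 1), (2, 2), (5, 1), (5, 2), (6, 1), (6, 2)]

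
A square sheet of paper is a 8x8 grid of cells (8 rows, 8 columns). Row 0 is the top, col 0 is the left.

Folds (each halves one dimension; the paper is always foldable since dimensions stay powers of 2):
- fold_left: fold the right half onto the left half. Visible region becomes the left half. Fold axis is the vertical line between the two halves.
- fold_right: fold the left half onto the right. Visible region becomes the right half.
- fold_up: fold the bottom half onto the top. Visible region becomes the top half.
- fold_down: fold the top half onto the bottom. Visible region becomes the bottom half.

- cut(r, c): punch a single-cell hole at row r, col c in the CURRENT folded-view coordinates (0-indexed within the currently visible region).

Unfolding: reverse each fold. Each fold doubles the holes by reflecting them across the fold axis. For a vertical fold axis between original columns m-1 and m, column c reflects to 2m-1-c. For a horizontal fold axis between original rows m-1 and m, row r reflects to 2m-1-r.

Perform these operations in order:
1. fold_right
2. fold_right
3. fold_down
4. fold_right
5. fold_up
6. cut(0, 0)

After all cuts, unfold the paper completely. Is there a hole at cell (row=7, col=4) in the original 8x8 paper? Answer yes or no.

Answer: yes

Derivation:
Op 1 fold_right: fold axis v@4; visible region now rows[0,8) x cols[4,8) = 8x4
Op 2 fold_right: fold axis v@6; visible region now rows[0,8) x cols[6,8) = 8x2
Op 3 fold_down: fold axis h@4; visible region now rows[4,8) x cols[6,8) = 4x2
Op 4 fold_right: fold axis v@7; visible region now rows[4,8) x cols[7,8) = 4x1
Op 5 fold_up: fold axis h@6; visible region now rows[4,6) x cols[7,8) = 2x1
Op 6 cut(0, 0): punch at orig (4,7); cuts so far [(4, 7)]; region rows[4,6) x cols[7,8) = 2x1
Unfold 1 (reflect across h@6): 2 holes -> [(4, 7), (7, 7)]
Unfold 2 (reflect across v@7): 4 holes -> [(4, 6), (4, 7), (7, 6), (7, 7)]
Unfold 3 (reflect across h@4): 8 holes -> [(0, 6), (0, 7), (3, 6), (3, 7), (4, 6), (4, 7), (7, 6), (7, 7)]
Unfold 4 (reflect across v@6): 16 holes -> [(0, 4), (0, 5), (0, 6), (0, 7), (3, 4), (3, 5), (3, 6), (3, 7), (4, 4), (4, 5), (4, 6), (4, 7), (7, 4), (7, 5), (7, 6), (7, 7)]
Unfold 5 (reflect across v@4): 32 holes -> [(0, 0), (0, 1), (0, 2), (0, 3), (0, 4), (0, 5), (0, 6), (0, 7), (3, 0), (3, 1), (3, 2), (3, 3), (3, 4), (3, 5), (3, 6), (3, 7), (4, 0), (4, 1), (4, 2), (4, 3), (4, 4), (4, 5), (4, 6), (4, 7), (7, 0), (7, 1), (7, 2), (7, 3), (7, 4), (7, 5), (7, 6), (7, 7)]
Holes: [(0, 0), (0, 1), (0, 2), (0, 3), (0, 4), (0, 5), (0, 6), (0, 7), (3, 0), (3, 1), (3, 2), (3, 3), (3, 4), (3, 5), (3, 6), (3, 7), (4, 0), (4, 1), (4, 2), (4, 3), (4, 4), (4, 5), (4, 6), (4, 7), (7, 0), (7, 1), (7, 2), (7, 3), (7, 4), (7, 5), (7, 6), (7, 7)]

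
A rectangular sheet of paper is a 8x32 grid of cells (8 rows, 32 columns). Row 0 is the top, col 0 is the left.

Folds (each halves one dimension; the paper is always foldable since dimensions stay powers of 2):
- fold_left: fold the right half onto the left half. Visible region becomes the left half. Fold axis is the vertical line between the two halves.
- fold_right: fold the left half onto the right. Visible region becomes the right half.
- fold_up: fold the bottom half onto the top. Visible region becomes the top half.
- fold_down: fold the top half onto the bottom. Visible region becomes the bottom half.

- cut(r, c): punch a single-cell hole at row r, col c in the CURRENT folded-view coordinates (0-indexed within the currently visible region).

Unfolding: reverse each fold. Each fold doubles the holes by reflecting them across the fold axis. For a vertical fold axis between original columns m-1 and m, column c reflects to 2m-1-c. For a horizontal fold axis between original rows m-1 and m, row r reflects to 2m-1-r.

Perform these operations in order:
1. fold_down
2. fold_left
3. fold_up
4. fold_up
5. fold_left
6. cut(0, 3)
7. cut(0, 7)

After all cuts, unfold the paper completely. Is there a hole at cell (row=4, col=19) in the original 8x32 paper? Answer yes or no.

Answer: yes

Derivation:
Op 1 fold_down: fold axis h@4; visible region now rows[4,8) x cols[0,32) = 4x32
Op 2 fold_left: fold axis v@16; visible region now rows[4,8) x cols[0,16) = 4x16
Op 3 fold_up: fold axis h@6; visible region now rows[4,6) x cols[0,16) = 2x16
Op 4 fold_up: fold axis h@5; visible region now rows[4,5) x cols[0,16) = 1x16
Op 5 fold_left: fold axis v@8; visible region now rows[4,5) x cols[0,8) = 1x8
Op 6 cut(0, 3): punch at orig (4,3); cuts so far [(4, 3)]; region rows[4,5) x cols[0,8) = 1x8
Op 7 cut(0, 7): punch at orig (4,7); cuts so far [(4, 3), (4, 7)]; region rows[4,5) x cols[0,8) = 1x8
Unfold 1 (reflect across v@8): 4 holes -> [(4, 3), (4, 7), (4, 8), (4, 12)]
Unfold 2 (reflect across h@5): 8 holes -> [(4, 3), (4, 7), (4, 8), (4, 12), (5, 3), (5, 7), (5, 8), (5, 12)]
Unfold 3 (reflect across h@6): 16 holes -> [(4, 3), (4, 7), (4, 8), (4, 12), (5, 3), (5, 7), (5, 8), (5, 12), (6, 3), (6, 7), (6, 8), (6, 12), (7, 3), (7, 7), (7, 8), (7, 12)]
Unfold 4 (reflect across v@16): 32 holes -> [(4, 3), (4, 7), (4, 8), (4, 12), (4, 19), (4, 23), (4, 24), (4, 28), (5, 3), (5, 7), (5, 8), (5, 12), (5, 19), (5, 23), (5, 24), (5, 28), (6, 3), (6, 7), (6, 8), (6, 12), (6, 19), (6, 23), (6, 24), (6, 28), (7, 3), (7, 7), (7, 8), (7, 12), (7, 19), (7, 23), (7, 24), (7, 28)]
Unfold 5 (reflect across h@4): 64 holes -> [(0, 3), (0, 7), (0, 8), (0, 12), (0, 19), (0, 23), (0, 24), (0, 28), (1, 3), (1, 7), (1, 8), (1, 12), (1, 19), (1, 23), (1, 24), (1, 28), (2, 3), (2, 7), (2, 8), (2, 12), (2, 19), (2, 23), (2, 24), (2, 28), (3, 3), (3, 7), (3, 8), (3, 12), (3, 19), (3, 23), (3, 24), (3, 28), (4, 3), (4, 7), (4, 8), (4, 12), (4, 19), (4, 23), (4, 24), (4, 28), (5, 3), (5, 7), (5, 8), (5, 12), (5, 19), (5, 23), (5, 24), (5, 28), (6, 3), (6, 7), (6, 8), (6, 12), (6, 19), (6, 23), (6, 24), (6, 28), (7, 3), (7, 7), (7, 8), (7, 12), (7, 19), (7, 23), (7, 24), (7, 28)]
Holes: [(0, 3), (0, 7), (0, 8), (0, 12), (0, 19), (0, 23), (0, 24), (0, 28), (1, 3), (1, 7), (1, 8), (1, 12), (1, 19), (1, 23), (1, 24), (1, 28), (2, 3), (2, 7), (2, 8), (2, 12), (2, 19), (2, 23), (2, 24), (2, 28), (3, 3), (3, 7), (3, 8), (3, 12), (3, 19), (3, 23), (3, 24), (3, 28), (4, 3), (4, 7), (4, 8), (4, 12), (4, 19), (4, 23), (4, 24), (4, 28), (5, 3), (5, 7), (5, 8), (5, 12), (5, 19), (5, 23), (5, 24), (5, 28), (6, 3), (6, 7), (6, 8), (6, 12), (6, 19), (6, 23), (6, 24), (6, 28), (7, 3), (7, 7), (7, 8), (7, 12), (7, 19), (7, 23), (7, 24), (7, 28)]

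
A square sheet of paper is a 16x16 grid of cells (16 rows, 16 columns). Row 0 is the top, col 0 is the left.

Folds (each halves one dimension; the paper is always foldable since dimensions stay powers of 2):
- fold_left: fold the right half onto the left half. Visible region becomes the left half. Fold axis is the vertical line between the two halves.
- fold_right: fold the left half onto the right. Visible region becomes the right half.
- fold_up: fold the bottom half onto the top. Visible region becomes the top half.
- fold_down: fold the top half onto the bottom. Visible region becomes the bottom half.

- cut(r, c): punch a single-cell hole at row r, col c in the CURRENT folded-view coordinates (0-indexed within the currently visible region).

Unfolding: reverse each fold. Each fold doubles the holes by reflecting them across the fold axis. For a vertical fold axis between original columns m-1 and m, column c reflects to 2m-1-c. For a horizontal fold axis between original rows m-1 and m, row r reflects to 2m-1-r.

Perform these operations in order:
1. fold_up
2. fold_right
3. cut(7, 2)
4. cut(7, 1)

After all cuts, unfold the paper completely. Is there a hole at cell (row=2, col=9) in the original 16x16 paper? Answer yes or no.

Op 1 fold_up: fold axis h@8; visible region now rows[0,8) x cols[0,16) = 8x16
Op 2 fold_right: fold axis v@8; visible region now rows[0,8) x cols[8,16) = 8x8
Op 3 cut(7, 2): punch at orig (7,10); cuts so far [(7, 10)]; region rows[0,8) x cols[8,16) = 8x8
Op 4 cut(7, 1): punch at orig (7,9); cuts so far [(7, 9), (7, 10)]; region rows[0,8) x cols[8,16) = 8x8
Unfold 1 (reflect across v@8): 4 holes -> [(7, 5), (7, 6), (7, 9), (7, 10)]
Unfold 2 (reflect across h@8): 8 holes -> [(7, 5), (7, 6), (7, 9), (7, 10), (8, 5), (8, 6), (8, 9), (8, 10)]
Holes: [(7, 5), (7, 6), (7, 9), (7, 10), (8, 5), (8, 6), (8, 9), (8, 10)]

Answer: no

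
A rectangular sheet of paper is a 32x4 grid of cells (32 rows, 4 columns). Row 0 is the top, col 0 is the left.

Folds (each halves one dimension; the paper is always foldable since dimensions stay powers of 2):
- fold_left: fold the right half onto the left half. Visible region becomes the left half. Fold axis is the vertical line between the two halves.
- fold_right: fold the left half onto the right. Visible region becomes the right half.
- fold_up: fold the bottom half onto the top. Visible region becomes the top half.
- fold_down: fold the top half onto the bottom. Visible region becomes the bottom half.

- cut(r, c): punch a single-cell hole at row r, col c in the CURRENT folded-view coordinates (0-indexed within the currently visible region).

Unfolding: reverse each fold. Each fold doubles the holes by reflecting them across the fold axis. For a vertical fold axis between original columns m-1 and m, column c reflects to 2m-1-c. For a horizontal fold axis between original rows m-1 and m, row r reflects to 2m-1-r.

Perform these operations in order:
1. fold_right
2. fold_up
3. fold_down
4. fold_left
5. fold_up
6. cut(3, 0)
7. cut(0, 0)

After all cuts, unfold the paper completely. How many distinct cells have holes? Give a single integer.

Answer: 64

Derivation:
Op 1 fold_right: fold axis v@2; visible region now rows[0,32) x cols[2,4) = 32x2
Op 2 fold_up: fold axis h@16; visible region now rows[0,16) x cols[2,4) = 16x2
Op 3 fold_down: fold axis h@8; visible region now rows[8,16) x cols[2,4) = 8x2
Op 4 fold_left: fold axis v@3; visible region now rows[8,16) x cols[2,3) = 8x1
Op 5 fold_up: fold axis h@12; visible region now rows[8,12) x cols[2,3) = 4x1
Op 6 cut(3, 0): punch at orig (11,2); cuts so far [(11, 2)]; region rows[8,12) x cols[2,3) = 4x1
Op 7 cut(0, 0): punch at orig (8,2); cuts so far [(8, 2), (11, 2)]; region rows[8,12) x cols[2,3) = 4x1
Unfold 1 (reflect across h@12): 4 holes -> [(8, 2), (11, 2), (12, 2), (15, 2)]
Unfold 2 (reflect across v@3): 8 holes -> [(8, 2), (8, 3), (11, 2), (11, 3), (12, 2), (12, 3), (15, 2), (15, 3)]
Unfold 3 (reflect across h@8): 16 holes -> [(0, 2), (0, 3), (3, 2), (3, 3), (4, 2), (4, 3), (7, 2), (7, 3), (8, 2), (8, 3), (11, 2), (11, 3), (12, 2), (12, 3), (15, 2), (15, 3)]
Unfold 4 (reflect across h@16): 32 holes -> [(0, 2), (0, 3), (3, 2), (3, 3), (4, 2), (4, 3), (7, 2), (7, 3), (8, 2), (8, 3), (11, 2), (11, 3), (12, 2), (12, 3), (15, 2), (15, 3), (16, 2), (16, 3), (19, 2), (19, 3), (20, 2), (20, 3), (23, 2), (23, 3), (24, 2), (24, 3), (27, 2), (27, 3), (28, 2), (28, 3), (31, 2), (31, 3)]
Unfold 5 (reflect across v@2): 64 holes -> [(0, 0), (0, 1), (0, 2), (0, 3), (3, 0), (3, 1), (3, 2), (3, 3), (4, 0), (4, 1), (4, 2), (4, 3), (7, 0), (7, 1), (7, 2), (7, 3), (8, 0), (8, 1), (8, 2), (8, 3), (11, 0), (11, 1), (11, 2), (11, 3), (12, 0), (12, 1), (12, 2), (12, 3), (15, 0), (15, 1), (15, 2), (15, 3), (16, 0), (16, 1), (16, 2), (16, 3), (19, 0), (19, 1), (19, 2), (19, 3), (20, 0), (20, 1), (20, 2), (20, 3), (23, 0), (23, 1), (23, 2), (23, 3), (24, 0), (24, 1), (24, 2), (24, 3), (27, 0), (27, 1), (27, 2), (27, 3), (28, 0), (28, 1), (28, 2), (28, 3), (31, 0), (31, 1), (31, 2), (31, 3)]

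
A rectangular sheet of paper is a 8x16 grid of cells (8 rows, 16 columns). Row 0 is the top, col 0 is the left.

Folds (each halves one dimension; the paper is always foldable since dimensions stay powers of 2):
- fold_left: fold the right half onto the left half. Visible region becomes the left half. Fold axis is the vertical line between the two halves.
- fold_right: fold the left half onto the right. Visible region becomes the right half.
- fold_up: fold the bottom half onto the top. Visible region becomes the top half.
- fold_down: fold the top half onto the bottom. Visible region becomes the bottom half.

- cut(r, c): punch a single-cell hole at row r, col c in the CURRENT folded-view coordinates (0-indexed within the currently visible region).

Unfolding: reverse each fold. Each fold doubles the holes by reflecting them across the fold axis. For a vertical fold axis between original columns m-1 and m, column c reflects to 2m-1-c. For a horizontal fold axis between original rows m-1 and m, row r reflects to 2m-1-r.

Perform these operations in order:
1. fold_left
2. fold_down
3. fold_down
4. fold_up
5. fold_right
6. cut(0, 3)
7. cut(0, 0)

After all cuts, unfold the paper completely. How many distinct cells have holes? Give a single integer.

Op 1 fold_left: fold axis v@8; visible region now rows[0,8) x cols[0,8) = 8x8
Op 2 fold_down: fold axis h@4; visible region now rows[4,8) x cols[0,8) = 4x8
Op 3 fold_down: fold axis h@6; visible region now rows[6,8) x cols[0,8) = 2x8
Op 4 fold_up: fold axis h@7; visible region now rows[6,7) x cols[0,8) = 1x8
Op 5 fold_right: fold axis v@4; visible region now rows[6,7) x cols[4,8) = 1x4
Op 6 cut(0, 3): punch at orig (6,7); cuts so far [(6, 7)]; region rows[6,7) x cols[4,8) = 1x4
Op 7 cut(0, 0): punch at orig (6,4); cuts so far [(6, 4), (6, 7)]; region rows[6,7) x cols[4,8) = 1x4
Unfold 1 (reflect across v@4): 4 holes -> [(6, 0), (6, 3), (6, 4), (6, 7)]
Unfold 2 (reflect across h@7): 8 holes -> [(6, 0), (6, 3), (6, 4), (6, 7), (7, 0), (7, 3), (7, 4), (7, 7)]
Unfold 3 (reflect across h@6): 16 holes -> [(4, 0), (4, 3), (4, 4), (4, 7), (5, 0), (5, 3), (5, 4), (5, 7), (6, 0), (6, 3), (6, 4), (6, 7), (7, 0), (7, 3), (7, 4), (7, 7)]
Unfold 4 (reflect across h@4): 32 holes -> [(0, 0), (0, 3), (0, 4), (0, 7), (1, 0), (1, 3), (1, 4), (1, 7), (2, 0), (2, 3), (2, 4), (2, 7), (3, 0), (3, 3), (3, 4), (3, 7), (4, 0), (4, 3), (4, 4), (4, 7), (5, 0), (5, 3), (5, 4), (5, 7), (6, 0), (6, 3), (6, 4), (6, 7), (7, 0), (7, 3), (7, 4), (7, 7)]
Unfold 5 (reflect across v@8): 64 holes -> [(0, 0), (0, 3), (0, 4), (0, 7), (0, 8), (0, 11), (0, 12), (0, 15), (1, 0), (1, 3), (1, 4), (1, 7), (1, 8), (1, 11), (1, 12), (1, 15), (2, 0), (2, 3), (2, 4), (2, 7), (2, 8), (2, 11), (2, 12), (2, 15), (3, 0), (3, 3), (3, 4), (3, 7), (3, 8), (3, 11), (3, 12), (3, 15), (4, 0), (4, 3), (4, 4), (4, 7), (4, 8), (4, 11), (4, 12), (4, 15), (5, 0), (5, 3), (5, 4), (5, 7), (5, 8), (5, 11), (5, 12), (5, 15), (6, 0), (6, 3), (6, 4), (6, 7), (6, 8), (6, 11), (6, 12), (6, 15), (7, 0), (7, 3), (7, 4), (7, 7), (7, 8), (7, 11), (7, 12), (7, 15)]

Answer: 64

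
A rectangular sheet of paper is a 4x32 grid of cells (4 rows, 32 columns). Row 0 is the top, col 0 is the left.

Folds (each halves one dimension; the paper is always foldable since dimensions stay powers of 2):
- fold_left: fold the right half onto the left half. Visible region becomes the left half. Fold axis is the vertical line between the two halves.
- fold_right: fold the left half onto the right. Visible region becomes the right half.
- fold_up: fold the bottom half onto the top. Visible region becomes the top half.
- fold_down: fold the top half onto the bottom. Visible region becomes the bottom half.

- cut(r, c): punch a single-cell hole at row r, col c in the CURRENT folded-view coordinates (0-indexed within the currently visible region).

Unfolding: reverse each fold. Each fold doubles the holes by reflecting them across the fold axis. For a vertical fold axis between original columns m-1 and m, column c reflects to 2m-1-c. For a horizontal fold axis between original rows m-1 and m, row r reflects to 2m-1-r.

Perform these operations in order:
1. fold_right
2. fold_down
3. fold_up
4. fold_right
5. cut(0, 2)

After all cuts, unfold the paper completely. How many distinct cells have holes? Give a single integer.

Answer: 16

Derivation:
Op 1 fold_right: fold axis v@16; visible region now rows[0,4) x cols[16,32) = 4x16
Op 2 fold_down: fold axis h@2; visible region now rows[2,4) x cols[16,32) = 2x16
Op 3 fold_up: fold axis h@3; visible region now rows[2,3) x cols[16,32) = 1x16
Op 4 fold_right: fold axis v@24; visible region now rows[2,3) x cols[24,32) = 1x8
Op 5 cut(0, 2): punch at orig (2,26); cuts so far [(2, 26)]; region rows[2,3) x cols[24,32) = 1x8
Unfold 1 (reflect across v@24): 2 holes -> [(2, 21), (2, 26)]
Unfold 2 (reflect across h@3): 4 holes -> [(2, 21), (2, 26), (3, 21), (3, 26)]
Unfold 3 (reflect across h@2): 8 holes -> [(0, 21), (0, 26), (1, 21), (1, 26), (2, 21), (2, 26), (3, 21), (3, 26)]
Unfold 4 (reflect across v@16): 16 holes -> [(0, 5), (0, 10), (0, 21), (0, 26), (1, 5), (1, 10), (1, 21), (1, 26), (2, 5), (2, 10), (2, 21), (2, 26), (3, 5), (3, 10), (3, 21), (3, 26)]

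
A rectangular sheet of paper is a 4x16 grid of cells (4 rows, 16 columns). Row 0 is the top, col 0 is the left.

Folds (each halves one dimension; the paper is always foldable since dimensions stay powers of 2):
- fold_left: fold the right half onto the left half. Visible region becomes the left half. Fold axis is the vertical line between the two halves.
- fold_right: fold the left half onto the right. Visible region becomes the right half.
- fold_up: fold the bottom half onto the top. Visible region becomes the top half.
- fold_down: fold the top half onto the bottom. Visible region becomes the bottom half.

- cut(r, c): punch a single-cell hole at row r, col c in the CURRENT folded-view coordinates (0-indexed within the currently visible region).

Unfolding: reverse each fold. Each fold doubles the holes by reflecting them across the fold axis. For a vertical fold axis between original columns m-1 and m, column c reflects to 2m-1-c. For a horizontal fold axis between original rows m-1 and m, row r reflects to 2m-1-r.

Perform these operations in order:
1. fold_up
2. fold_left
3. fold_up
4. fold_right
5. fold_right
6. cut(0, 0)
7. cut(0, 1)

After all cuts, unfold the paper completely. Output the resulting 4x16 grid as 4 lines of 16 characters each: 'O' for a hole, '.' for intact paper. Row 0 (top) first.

Answer: OOOOOOOOOOOOOOOO
OOOOOOOOOOOOOOOO
OOOOOOOOOOOOOOOO
OOOOOOOOOOOOOOOO

Derivation:
Op 1 fold_up: fold axis h@2; visible region now rows[0,2) x cols[0,16) = 2x16
Op 2 fold_left: fold axis v@8; visible region now rows[0,2) x cols[0,8) = 2x8
Op 3 fold_up: fold axis h@1; visible region now rows[0,1) x cols[0,8) = 1x8
Op 4 fold_right: fold axis v@4; visible region now rows[0,1) x cols[4,8) = 1x4
Op 5 fold_right: fold axis v@6; visible region now rows[0,1) x cols[6,8) = 1x2
Op 6 cut(0, 0): punch at orig (0,6); cuts so far [(0, 6)]; region rows[0,1) x cols[6,8) = 1x2
Op 7 cut(0, 1): punch at orig (0,7); cuts so far [(0, 6), (0, 7)]; region rows[0,1) x cols[6,8) = 1x2
Unfold 1 (reflect across v@6): 4 holes -> [(0, 4), (0, 5), (0, 6), (0, 7)]
Unfold 2 (reflect across v@4): 8 holes -> [(0, 0), (0, 1), (0, 2), (0, 3), (0, 4), (0, 5), (0, 6), (0, 7)]
Unfold 3 (reflect across h@1): 16 holes -> [(0, 0), (0, 1), (0, 2), (0, 3), (0, 4), (0, 5), (0, 6), (0, 7), (1, 0), (1, 1), (1, 2), (1, 3), (1, 4), (1, 5), (1, 6), (1, 7)]
Unfold 4 (reflect across v@8): 32 holes -> [(0, 0), (0, 1), (0, 2), (0, 3), (0, 4), (0, 5), (0, 6), (0, 7), (0, 8), (0, 9), (0, 10), (0, 11), (0, 12), (0, 13), (0, 14), (0, 15), (1, 0), (1, 1), (1, 2), (1, 3), (1, 4), (1, 5), (1, 6), (1, 7), (1, 8), (1, 9), (1, 10), (1, 11), (1, 12), (1, 13), (1, 14), (1, 15)]
Unfold 5 (reflect across h@2): 64 holes -> [(0, 0), (0, 1), (0, 2), (0, 3), (0, 4), (0, 5), (0, 6), (0, 7), (0, 8), (0, 9), (0, 10), (0, 11), (0, 12), (0, 13), (0, 14), (0, 15), (1, 0), (1, 1), (1, 2), (1, 3), (1, 4), (1, 5), (1, 6), (1, 7), (1, 8), (1, 9), (1, 10), (1, 11), (1, 12), (1, 13), (1, 14), (1, 15), (2, 0), (2, 1), (2, 2), (2, 3), (2, 4), (2, 5), (2, 6), (2, 7), (2, 8), (2, 9), (2, 10), (2, 11), (2, 12), (2, 13), (2, 14), (2, 15), (3, 0), (3, 1), (3, 2), (3, 3), (3, 4), (3, 5), (3, 6), (3, 7), (3, 8), (3, 9), (3, 10), (3, 11), (3, 12), (3, 13), (3, 14), (3, 15)]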